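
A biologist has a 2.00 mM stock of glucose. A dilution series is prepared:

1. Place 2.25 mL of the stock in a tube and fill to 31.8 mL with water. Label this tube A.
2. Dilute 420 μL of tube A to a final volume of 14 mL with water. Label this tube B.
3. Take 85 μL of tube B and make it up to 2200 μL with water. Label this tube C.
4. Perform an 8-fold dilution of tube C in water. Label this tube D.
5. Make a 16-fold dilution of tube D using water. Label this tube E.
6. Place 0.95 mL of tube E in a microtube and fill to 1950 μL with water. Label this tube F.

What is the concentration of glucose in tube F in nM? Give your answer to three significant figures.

0.624 nM

Step 1: 2.25 mL brought to 31.8 mL → factor 31.8/2.25 = 14.133
Step 2: 420 μL brought to 14 mL → factor 14000/420 = 33.333
Step 3: 85 μL brought to 2200 μL → factor 2200/85 = 25.882
Step 4: 8-fold → factor 8
Step 5: 16-fold → factor 16
Step 6: 0.95 mL brought to 1950 μL → factor 1.95/0.95 = 2.0526
Overall dilution factor = 14.133 × 33.333 × 25.882 × 8 × 16 × 2.0526 = 3.2037 × 10^6
Final = 2.00 mM / 3.2037 × 10^6 = 6.243 × 10^-7 mM = 0.624 nM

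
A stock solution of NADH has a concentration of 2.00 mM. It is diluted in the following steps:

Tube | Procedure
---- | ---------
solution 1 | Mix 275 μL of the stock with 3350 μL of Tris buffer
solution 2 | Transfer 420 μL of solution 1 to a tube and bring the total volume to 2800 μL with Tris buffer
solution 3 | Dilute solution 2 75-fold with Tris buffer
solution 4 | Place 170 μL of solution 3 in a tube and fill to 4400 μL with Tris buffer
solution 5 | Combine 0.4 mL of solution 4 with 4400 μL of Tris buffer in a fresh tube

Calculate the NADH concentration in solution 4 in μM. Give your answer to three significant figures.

Step 1: 275 μL + 3350 μL = 3625 μL total → factor 3625/275 = 13.182
Step 2: 420 μL brought to 2800 μL → factor 2800/420 = 6.6667
Step 3: 75-fold → factor 75
Step 4: 170 μL brought to 4400 μL → factor 4400/170 = 25.882
Dilution factor through solution 4 = 13.182 × 6.6667 × 75 × 25.882 = 1.7059 × 10^5
[solution 4] = 2.00 mM / 1.7059 × 10^5 = 1.172 × 10^-5 mM = 0.0117 μM

0.0117 μM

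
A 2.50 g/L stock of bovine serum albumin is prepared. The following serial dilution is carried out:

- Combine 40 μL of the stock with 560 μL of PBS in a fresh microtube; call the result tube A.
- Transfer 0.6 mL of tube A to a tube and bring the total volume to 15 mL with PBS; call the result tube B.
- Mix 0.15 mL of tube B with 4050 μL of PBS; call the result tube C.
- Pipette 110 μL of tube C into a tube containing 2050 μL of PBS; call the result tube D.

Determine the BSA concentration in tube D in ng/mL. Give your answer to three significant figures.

Step 1: 40 μL + 560 μL = 600 μL total → factor 600/40 = 15
Step 2: 0.6 mL brought to 15 mL → factor 15/0.6 = 25
Step 3: 0.15 mL + 4050 μL = 4.2 mL total → factor 4.2/0.15 = 28
Step 4: 110 μL + 2050 μL = 2160 μL total → factor 2160/110 = 19.636
Overall dilution factor = 15 × 25 × 28 × 19.636 = 2.0618 × 10^5
Final = 2.50 g/L / 2.0618 × 10^5 = 1.213 × 10^-5 g/L = 12.1 ng/mL

12.1 ng/mL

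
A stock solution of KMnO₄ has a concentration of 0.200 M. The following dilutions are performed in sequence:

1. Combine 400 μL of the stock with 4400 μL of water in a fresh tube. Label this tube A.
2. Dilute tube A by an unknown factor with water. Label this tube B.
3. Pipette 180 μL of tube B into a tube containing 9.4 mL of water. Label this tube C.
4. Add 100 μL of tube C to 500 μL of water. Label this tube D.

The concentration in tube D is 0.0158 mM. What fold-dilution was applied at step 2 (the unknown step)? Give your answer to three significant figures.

3.30-fold

Step 1: 400 μL + 4400 μL = 4800 μL total → factor 4800/400 = 12
Step 2: unknown factor x
Step 3: 180 μL + 9.4 mL = 9580 μL total → factor 9580/180 = 53.222
Step 4: 100 μL + 500 μL = 600 μL total → factor 600/100 = 6
Product of known-step factors = 3832
Overall factor = 0.200 M / (0.0158 mM) = 12658
x = 12658 / 3832 = 3.30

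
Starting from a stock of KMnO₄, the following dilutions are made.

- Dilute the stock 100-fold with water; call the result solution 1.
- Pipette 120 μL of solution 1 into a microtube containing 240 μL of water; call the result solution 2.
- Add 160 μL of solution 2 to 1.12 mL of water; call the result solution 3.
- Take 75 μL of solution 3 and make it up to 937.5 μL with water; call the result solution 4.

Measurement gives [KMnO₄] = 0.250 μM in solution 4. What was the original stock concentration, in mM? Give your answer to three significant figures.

Step 1: 100-fold → factor 100
Step 2: 120 μL + 240 μL = 360 μL total → factor 360/120 = 3
Step 3: 160 μL + 1.12 mL = 1280 μL total → factor 1280/160 = 8
Step 4: 75 μL brought to 937.5 μL → factor 937.5/75 = 12.5
Overall dilution factor = 100 × 3 × 8 × 12.5 = 30000
Stock = 0.250 μM × 30000 = 7500 μM = 7.50 mM

7.50 mM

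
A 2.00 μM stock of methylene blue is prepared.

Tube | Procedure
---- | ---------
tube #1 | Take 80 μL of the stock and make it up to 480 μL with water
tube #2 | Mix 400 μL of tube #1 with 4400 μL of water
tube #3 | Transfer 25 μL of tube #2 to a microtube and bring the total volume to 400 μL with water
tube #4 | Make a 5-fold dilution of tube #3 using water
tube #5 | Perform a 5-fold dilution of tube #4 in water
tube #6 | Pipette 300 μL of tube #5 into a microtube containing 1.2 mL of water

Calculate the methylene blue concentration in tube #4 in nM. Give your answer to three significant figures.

0.347 nM

Step 1: 80 μL brought to 480 μL → factor 480/80 = 6
Step 2: 400 μL + 4400 μL = 4800 μL total → factor 4800/400 = 12
Step 3: 25 μL brought to 400 μL → factor 400/25 = 16
Step 4: 5-fold → factor 5
Dilution factor through tube #4 = 6 × 12 × 16 × 5 = 5760
[tube #4] = 2.00 μM / 5760 = 0.0003472 μM = 0.347 nM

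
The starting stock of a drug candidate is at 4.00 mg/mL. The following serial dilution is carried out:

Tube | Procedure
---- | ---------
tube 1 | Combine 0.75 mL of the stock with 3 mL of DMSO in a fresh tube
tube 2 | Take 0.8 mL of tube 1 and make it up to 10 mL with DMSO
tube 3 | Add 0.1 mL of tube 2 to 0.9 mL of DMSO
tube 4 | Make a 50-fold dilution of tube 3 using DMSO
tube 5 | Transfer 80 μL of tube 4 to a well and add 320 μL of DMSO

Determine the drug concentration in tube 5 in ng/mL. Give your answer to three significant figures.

25.6 ng/mL

Step 1: 0.75 mL + 3 mL = 3.75 mL total → factor 3.75/0.75 = 5
Step 2: 0.8 mL brought to 10 mL → factor 10/0.8 = 12.5
Step 3: 0.1 mL + 0.9 mL = 1 mL total → factor 1/0.1 = 10
Step 4: 50-fold → factor 50
Step 5: 80 μL + 320 μL = 400 μL total → factor 400/80 = 5
Overall dilution factor = 5 × 12.5 × 10 × 50 × 5 = 1.5625 × 10^5
Final = 4.00 mg/mL / 1.5625 × 10^5 = 2.560 × 10^-5 mg/mL = 25.6 ng/mL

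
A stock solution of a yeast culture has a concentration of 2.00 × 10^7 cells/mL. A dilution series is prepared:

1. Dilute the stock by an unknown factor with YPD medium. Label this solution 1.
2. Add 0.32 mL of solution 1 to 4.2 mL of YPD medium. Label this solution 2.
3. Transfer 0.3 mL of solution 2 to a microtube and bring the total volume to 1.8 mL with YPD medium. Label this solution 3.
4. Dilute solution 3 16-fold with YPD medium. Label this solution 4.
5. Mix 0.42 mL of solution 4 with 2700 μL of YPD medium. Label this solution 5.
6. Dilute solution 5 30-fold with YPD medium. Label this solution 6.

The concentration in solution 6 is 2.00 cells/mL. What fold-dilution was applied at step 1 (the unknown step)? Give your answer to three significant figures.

33.1-fold

Step 1: unknown factor x
Step 2: 0.32 mL + 4.2 mL = 4.52 mL total → factor 4.52/0.32 = 14.125
Step 3: 0.3 mL brought to 1.8 mL → factor 1.8/0.3 = 6
Step 4: 16-fold → factor 16
Step 5: 0.42 mL + 2700 μL = 3.12 mL total → factor 3.12/0.42 = 7.4286
Step 6: 30-fold → factor 30
Product of known-step factors = 3.0219 × 10^5
Overall factor = 2.00 × 10^7 cells/mL / (2.00 cells/mL) = 1 × 10^7
x = 1 × 10^7 / 3.0219 × 10^5 = 33.1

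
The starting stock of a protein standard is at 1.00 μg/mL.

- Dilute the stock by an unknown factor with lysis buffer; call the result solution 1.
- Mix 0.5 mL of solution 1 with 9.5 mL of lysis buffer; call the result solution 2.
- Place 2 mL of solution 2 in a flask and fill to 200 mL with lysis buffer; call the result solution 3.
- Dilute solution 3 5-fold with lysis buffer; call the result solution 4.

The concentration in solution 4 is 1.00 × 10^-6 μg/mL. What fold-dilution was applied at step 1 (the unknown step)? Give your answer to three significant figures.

100-fold

Step 1: unknown factor x
Step 2: 0.5 mL + 9.5 mL = 10 mL total → factor 10/0.5 = 20
Step 3: 2 mL brought to 200 mL → factor 200/2 = 100
Step 4: 5-fold → factor 5
Product of known-step factors = 10000
Overall factor = 1.00 μg/mL / (1.00 × 10^-6 μg/mL) = 1 × 10^6
x = 1 × 10^6 / 10000 = 100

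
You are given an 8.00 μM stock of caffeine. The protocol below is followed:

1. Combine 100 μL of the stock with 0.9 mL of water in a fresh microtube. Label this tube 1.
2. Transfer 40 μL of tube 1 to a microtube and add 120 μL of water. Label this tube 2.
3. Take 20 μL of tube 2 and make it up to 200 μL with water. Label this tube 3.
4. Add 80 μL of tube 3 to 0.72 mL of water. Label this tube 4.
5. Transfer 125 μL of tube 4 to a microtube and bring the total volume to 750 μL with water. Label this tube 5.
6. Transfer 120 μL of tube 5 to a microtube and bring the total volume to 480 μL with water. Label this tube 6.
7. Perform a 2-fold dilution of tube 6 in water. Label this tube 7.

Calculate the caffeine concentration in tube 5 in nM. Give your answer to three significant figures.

Step 1: 100 μL + 0.9 mL = 1000 μL total → factor 1000/100 = 10
Step 2: 40 μL + 120 μL = 160 μL total → factor 160/40 = 4
Step 3: 20 μL brought to 200 μL → factor 200/20 = 10
Step 4: 80 μL + 0.72 mL = 800 μL total → factor 800/80 = 10
Step 5: 125 μL brought to 750 μL → factor 750/125 = 6
Dilution factor through tube 5 = 10 × 4 × 10 × 10 × 6 = 24000
[tube 5] = 8.00 μM / 24000 = 0.0003333 μM = 0.333 nM

0.333 nM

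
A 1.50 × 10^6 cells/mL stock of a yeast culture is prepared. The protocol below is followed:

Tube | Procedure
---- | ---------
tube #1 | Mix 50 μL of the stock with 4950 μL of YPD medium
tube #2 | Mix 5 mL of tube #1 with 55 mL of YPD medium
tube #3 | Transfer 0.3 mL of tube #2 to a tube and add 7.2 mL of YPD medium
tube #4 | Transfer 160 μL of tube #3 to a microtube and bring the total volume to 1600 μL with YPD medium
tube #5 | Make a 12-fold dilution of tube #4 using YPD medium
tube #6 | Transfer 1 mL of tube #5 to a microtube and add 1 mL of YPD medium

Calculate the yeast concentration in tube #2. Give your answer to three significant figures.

Step 1: 50 μL + 4950 μL = 5000 μL total → factor 5000/50 = 100
Step 2: 5 mL + 55 mL = 60 mL total → factor 60/5 = 12
Dilution factor through tube #2 = 100 × 12 = 1200
[tube #2] = 1.50 × 10^6 cells/mL / 1200 = 1.25 × 10^3 cells/mL

1.25 × 10^3 cells/mL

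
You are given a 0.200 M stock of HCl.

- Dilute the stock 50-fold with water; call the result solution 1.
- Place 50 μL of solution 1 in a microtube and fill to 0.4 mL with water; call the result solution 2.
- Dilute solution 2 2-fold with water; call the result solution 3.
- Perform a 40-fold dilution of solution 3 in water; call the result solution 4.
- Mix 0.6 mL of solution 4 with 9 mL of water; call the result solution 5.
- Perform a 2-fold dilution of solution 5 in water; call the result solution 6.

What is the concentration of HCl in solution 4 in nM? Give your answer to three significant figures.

6.25 × 10^3 nM

Step 1: 50-fold → factor 50
Step 2: 50 μL brought to 0.4 mL → factor 400/50 = 8
Step 3: 2-fold → factor 2
Step 4: 40-fold → factor 40
Dilution factor through solution 4 = 50 × 8 × 2 × 40 = 32000
[solution 4] = 0.200 M / 32000 = 6.250 × 10^-6 M = 6.25 × 10^3 nM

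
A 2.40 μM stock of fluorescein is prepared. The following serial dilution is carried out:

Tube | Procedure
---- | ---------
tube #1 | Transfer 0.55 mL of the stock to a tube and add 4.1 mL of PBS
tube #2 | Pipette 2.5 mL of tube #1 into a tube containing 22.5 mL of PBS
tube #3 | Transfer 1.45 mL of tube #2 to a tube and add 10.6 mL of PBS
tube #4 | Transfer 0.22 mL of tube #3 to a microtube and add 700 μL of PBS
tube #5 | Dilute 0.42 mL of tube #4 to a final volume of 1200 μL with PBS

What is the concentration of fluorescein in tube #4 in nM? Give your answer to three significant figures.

Step 1: 0.55 mL + 4.1 mL = 4.65 mL total → factor 4.65/0.55 = 8.4545
Step 2: 2.5 mL + 22.5 mL = 25 mL total → factor 25/2.5 = 10
Step 3: 1.45 mL + 10.6 mL = 12.05 mL total → factor 12.05/1.45 = 8.3103
Step 4: 0.22 mL + 700 μL = 0.92 mL total → factor 0.92/0.22 = 4.1818
Dilution factor through tube #4 = 8.4545 × 10 × 8.3103 × 4.1818 = 2938.2
[tube #4] = 2.40 μM / 2938.2 = 0.0008168 μM = 0.817 nM

0.817 nM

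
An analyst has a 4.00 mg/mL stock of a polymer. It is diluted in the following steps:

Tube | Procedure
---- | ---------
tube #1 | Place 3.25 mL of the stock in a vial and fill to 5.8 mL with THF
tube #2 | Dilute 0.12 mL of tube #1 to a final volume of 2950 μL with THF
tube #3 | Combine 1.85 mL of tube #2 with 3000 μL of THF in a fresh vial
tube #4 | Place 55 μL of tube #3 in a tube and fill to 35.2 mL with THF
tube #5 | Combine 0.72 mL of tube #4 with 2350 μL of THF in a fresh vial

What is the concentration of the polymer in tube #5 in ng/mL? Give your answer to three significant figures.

Step 1: 3.25 mL brought to 5.8 mL → factor 5.8/3.25 = 1.7846
Step 2: 0.12 mL brought to 2950 μL → factor 2.95/0.12 = 24.583
Step 3: 1.85 mL + 3000 μL = 4.85 mL total → factor 4.85/1.85 = 2.6216
Step 4: 55 μL brought to 35.2 mL → factor 35200/55 = 640
Step 5: 0.72 mL + 2350 μL = 3.07 mL total → factor 3.07/0.72 = 4.2639
Overall dilution factor = 1.7846 × 24.583 × 2.6216 × 640 × 4.2639 = 3.1386 × 10^5
Final = 4.00 mg/mL / 3.1386 × 10^5 = 1.274 × 10^-5 mg/mL = 12.7 ng/mL

12.7 ng/mL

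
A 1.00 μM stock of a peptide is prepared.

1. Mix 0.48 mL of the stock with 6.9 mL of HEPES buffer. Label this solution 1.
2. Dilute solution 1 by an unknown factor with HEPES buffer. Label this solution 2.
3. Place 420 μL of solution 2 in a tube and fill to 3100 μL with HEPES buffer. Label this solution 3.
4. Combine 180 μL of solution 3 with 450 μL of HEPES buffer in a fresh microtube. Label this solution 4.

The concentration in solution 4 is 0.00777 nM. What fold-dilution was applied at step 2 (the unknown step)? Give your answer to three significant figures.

324-fold

Step 1: 0.48 mL + 6.9 mL = 7.38 mL total → factor 7.38/0.48 = 15.375
Step 2: unknown factor x
Step 3: 420 μL brought to 3100 μL → factor 3100/420 = 7.381
Step 4: 180 μL + 450 μL = 630 μL total → factor 630/180 = 3.5
Product of known-step factors = 397.19
Overall factor = 1.00 μM / (0.00777 nM) = 1.287 × 10^5
x = 1.287 × 10^5 / 397.19 = 324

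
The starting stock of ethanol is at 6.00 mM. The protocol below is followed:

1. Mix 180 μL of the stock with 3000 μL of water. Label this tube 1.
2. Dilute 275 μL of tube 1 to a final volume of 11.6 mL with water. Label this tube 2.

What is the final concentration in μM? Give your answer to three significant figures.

8.05 μM

Step 1: 180 μL + 3000 μL = 3180 μL total → factor 3180/180 = 17.667
Step 2: 275 μL brought to 11.6 mL → factor 11600/275 = 42.182
Overall dilution factor = 17.667 × 42.182 = 745.21
Final = 6.00 mM / 745.21 = 0.008051 mM = 8.05 μM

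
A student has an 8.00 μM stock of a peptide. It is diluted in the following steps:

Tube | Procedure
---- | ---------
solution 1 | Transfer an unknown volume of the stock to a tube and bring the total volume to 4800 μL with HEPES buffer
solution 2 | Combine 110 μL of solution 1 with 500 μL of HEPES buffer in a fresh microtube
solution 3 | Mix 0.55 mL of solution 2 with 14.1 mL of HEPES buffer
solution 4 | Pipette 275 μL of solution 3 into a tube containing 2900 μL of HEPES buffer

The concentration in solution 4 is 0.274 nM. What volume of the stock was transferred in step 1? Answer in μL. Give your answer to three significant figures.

Step 1: v brought to 4800 μL → factor = 4800 μL/v
Step 2: 110 μL + 500 μL = 610 μL total → factor 610/110 = 5.5455
Step 3: 0.55 mL + 14.1 mL = 14.65 mL total → factor 14.65/0.55 = 26.636
Step 4: 275 μL + 2900 μL = 3175 μL total → factor 3175/275 = 11.545
Product of known-step factors = 1705.4
Overall factor = 8.00 μM / (0.274 nM) = 29197
Step-1 factor = 29197 / 1705.4 = 17.12
v = 4800 μL / 17.12 = 280 μL

280 μL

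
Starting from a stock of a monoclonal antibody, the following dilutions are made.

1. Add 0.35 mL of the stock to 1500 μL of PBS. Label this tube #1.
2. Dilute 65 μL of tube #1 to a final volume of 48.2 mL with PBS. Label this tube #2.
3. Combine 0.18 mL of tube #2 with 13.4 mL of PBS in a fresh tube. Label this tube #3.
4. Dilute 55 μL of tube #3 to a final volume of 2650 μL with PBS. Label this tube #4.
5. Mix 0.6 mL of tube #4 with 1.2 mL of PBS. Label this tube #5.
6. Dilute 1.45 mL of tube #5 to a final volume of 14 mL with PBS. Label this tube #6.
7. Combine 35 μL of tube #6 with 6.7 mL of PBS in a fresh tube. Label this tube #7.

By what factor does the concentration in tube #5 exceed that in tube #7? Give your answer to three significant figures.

1.86 × 10^3

Step 1: 0.35 mL + 1500 μL = 1.85 mL total → factor 1.85/0.35 = 5.2857
Step 2: 65 μL brought to 48.2 mL → factor 48200/65 = 741.54
Step 3: 0.18 mL + 13.4 mL = 13.58 mL total → factor 13.58/0.18 = 75.444
Step 4: 55 μL brought to 2650 μL → factor 2650/55 = 48.182
Step 5: 0.6 mL + 1.2 mL = 1.8 mL total → factor 1.8/0.6 = 3
Step 6: 1.45 mL brought to 14 mL → factor 14/1.45 = 9.6552
Step 7: 35 μL + 6.7 mL = 6735 μL total → factor 6735/35 = 192.43
Dilution factor to tube #5 = 4.2743 × 10^7; to tube #7 = 7.9414 × 10^10
[tube #5]/[tube #7] = (factor to tube #7)/(factor to tube #5) = 7.9414 × 10^10/4.2743 × 10^7 = 1.86 × 10^3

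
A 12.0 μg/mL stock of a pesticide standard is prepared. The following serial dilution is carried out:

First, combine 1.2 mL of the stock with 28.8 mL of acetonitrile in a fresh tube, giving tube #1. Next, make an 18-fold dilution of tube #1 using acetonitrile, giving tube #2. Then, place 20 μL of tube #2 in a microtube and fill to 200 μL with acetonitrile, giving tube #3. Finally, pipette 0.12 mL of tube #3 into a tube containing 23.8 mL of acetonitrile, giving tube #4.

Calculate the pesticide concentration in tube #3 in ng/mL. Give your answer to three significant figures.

2.67 ng/mL

Step 1: 1.2 mL + 28.8 mL = 30 mL total → factor 30/1.2 = 25
Step 2: 18-fold → factor 18
Step 3: 20 μL brought to 200 μL → factor 200/20 = 10
Dilution factor through tube #3 = 25 × 18 × 10 = 4500
[tube #3] = 12.0 μg/mL / 4500 = 0.002667 μg/mL = 2.67 ng/mL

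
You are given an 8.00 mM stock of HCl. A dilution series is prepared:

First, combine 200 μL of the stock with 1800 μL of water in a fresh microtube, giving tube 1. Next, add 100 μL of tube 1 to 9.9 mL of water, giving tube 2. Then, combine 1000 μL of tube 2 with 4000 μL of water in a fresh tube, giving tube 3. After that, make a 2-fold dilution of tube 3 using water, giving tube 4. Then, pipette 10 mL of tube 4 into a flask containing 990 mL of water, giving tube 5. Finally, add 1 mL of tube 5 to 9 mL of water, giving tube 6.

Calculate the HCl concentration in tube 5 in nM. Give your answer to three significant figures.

Step 1: 200 μL + 1800 μL = 2000 μL total → factor 2000/200 = 10
Step 2: 100 μL + 9.9 mL = 10000 μL total → factor 10000/100 = 100
Step 3: 1000 μL + 4000 μL = 5000 μL total → factor 5000/1000 = 5
Step 4: 2-fold → factor 2
Step 5: 10 mL + 990 mL = 1000 mL total → factor 1000/10 = 100
Dilution factor through tube 5 = 10 × 100 × 5 × 2 × 100 = 1 × 10^6
[tube 5] = 8.00 mM / 1 × 10^6 = 8.000 × 10^-6 mM = 8.00 nM

8.00 nM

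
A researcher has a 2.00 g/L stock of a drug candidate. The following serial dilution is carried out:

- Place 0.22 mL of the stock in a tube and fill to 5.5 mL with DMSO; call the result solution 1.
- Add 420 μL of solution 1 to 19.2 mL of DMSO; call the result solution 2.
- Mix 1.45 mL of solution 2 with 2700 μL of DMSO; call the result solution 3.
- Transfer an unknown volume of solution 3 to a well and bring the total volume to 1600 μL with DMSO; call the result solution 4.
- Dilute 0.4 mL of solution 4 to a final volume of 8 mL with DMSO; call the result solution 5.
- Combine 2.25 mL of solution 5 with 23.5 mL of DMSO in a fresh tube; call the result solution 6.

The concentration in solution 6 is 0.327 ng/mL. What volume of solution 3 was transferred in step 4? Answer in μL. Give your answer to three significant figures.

200 μL

Step 1: 0.22 mL brought to 5.5 mL → factor 5.5/0.22 = 25
Step 2: 420 μL + 19.2 mL = 19620 μL total → factor 19620/420 = 46.714
Step 3: 1.45 mL + 2700 μL = 4.15 mL total → factor 4.15/1.45 = 2.8621
Step 4: v brought to 1600 μL → factor = 1600 μL/v
Step 5: 0.4 mL brought to 8 mL → factor 8/0.4 = 20
Step 6: 2.25 mL + 23.5 mL = 25.75 mL total → factor 25.75/2.25 = 11.444
Product of known-step factors = 7.6506 × 10^5
Overall factor = 2.00 g/L / (0.327 ng/mL) = 6.1162 × 10^6
Step-4 factor = 6.1162 × 10^6 / 7.6506 × 10^5 = 7.9944
v = 1600 μL / 7.9944 = 200 μL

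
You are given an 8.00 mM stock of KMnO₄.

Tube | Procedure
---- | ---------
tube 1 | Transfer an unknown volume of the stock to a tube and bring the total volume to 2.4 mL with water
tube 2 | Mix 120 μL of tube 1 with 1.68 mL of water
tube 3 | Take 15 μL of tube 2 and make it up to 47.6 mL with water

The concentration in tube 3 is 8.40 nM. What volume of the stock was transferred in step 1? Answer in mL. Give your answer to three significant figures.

Step 1: v brought to 2.4 mL → factor = 2.4 mL/v
Step 2: 120 μL + 1.68 mL = 1800 μL total → factor 1800/120 = 15
Step 3: 15 μL brought to 47.6 mL → factor 47600/15 = 3173.3
Product of known-step factors = 47600
Overall factor = 8.00 mM / (8.40 nM) = 9.5238 × 10^5
Step-1 factor = 9.5238 × 10^5 / 47600 = 20.008
v = 2.4 mL / 20.008 = 0.120 mL

0.120 mL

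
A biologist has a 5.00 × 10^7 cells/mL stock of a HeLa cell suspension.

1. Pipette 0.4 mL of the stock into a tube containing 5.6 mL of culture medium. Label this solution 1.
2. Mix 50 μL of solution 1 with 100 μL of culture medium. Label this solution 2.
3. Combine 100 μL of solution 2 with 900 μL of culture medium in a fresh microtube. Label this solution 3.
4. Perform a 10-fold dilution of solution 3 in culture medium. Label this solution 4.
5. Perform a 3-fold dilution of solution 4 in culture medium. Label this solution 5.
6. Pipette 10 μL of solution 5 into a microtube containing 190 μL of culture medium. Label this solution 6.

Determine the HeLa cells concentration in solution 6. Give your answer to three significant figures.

185 cells/mL

Step 1: 0.4 mL + 5.6 mL = 6 mL total → factor 6/0.4 = 15
Step 2: 50 μL + 100 μL = 150 μL total → factor 150/50 = 3
Step 3: 100 μL + 900 μL = 1000 μL total → factor 1000/100 = 10
Step 4: 10-fold → factor 10
Step 5: 3-fold → factor 3
Step 6: 10 μL + 190 μL = 200 μL total → factor 200/10 = 20
Overall dilution factor = 15 × 3 × 10 × 10 × 3 × 20 = 2.7 × 10^5
Final = 5.00 × 10^7 cells/mL / 2.7 × 10^5 = 185 cells/mL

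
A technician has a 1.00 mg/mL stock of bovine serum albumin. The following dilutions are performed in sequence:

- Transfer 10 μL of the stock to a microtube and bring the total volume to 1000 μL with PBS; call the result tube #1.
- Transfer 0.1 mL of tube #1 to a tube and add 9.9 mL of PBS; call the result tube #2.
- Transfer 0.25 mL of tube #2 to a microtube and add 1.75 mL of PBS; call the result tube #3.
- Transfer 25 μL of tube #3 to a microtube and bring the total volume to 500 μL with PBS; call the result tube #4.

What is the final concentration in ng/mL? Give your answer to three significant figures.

0.625 ng/mL

Step 1: 10 μL brought to 1000 μL → factor 1000/10 = 100
Step 2: 0.1 mL + 9.9 mL = 10 mL total → factor 10/0.1 = 100
Step 3: 0.25 mL + 1.75 mL = 2 mL total → factor 2/0.25 = 8
Step 4: 25 μL brought to 500 μL → factor 500/25 = 20
Overall dilution factor = 100 × 100 × 8 × 20 = 1.6 × 10^6
Final = 1.00 mg/mL / 1.6 × 10^6 = 6.250 × 10^-7 mg/mL = 0.625 ng/mL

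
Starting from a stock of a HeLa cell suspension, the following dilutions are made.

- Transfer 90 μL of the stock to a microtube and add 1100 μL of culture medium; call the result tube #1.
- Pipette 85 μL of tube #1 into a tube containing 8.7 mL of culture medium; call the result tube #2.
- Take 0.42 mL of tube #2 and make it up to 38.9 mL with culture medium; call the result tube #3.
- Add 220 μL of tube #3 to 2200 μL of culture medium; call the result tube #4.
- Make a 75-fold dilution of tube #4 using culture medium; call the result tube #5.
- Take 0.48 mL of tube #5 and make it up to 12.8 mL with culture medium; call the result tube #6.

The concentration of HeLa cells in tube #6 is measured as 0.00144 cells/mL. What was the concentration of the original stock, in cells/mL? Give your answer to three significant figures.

Step 1: 90 μL + 1100 μL = 1190 μL total → factor 1190/90 = 13.222
Step 2: 85 μL + 8.7 mL = 8785 μL total → factor 8785/85 = 103.35
Step 3: 0.42 mL brought to 38.9 mL → factor 38.9/0.42 = 92.619
Step 4: 220 μL + 2200 μL = 2420 μL total → factor 2420/220 = 11
Step 5: 75-fold → factor 75
Step 6: 0.48 mL brought to 12.8 mL → factor 12.8/0.48 = 26.667
Overall dilution factor = 13.222 × 103.35 × 92.619 × 11 × 75 × 26.667 = 2.7845 × 10^9
Stock = 0.00144 cells/mL × 2.7845 × 10^9 = 4.01 × 10^6 cells/mL

4.01 × 10^6 cells/mL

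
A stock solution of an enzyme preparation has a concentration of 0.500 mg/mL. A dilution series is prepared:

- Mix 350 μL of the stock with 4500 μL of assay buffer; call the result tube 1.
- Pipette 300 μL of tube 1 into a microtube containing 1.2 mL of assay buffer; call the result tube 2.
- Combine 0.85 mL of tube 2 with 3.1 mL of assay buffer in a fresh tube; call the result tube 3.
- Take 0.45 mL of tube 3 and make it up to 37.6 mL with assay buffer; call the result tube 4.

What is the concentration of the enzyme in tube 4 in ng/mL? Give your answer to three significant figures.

Step 1: 350 μL + 4500 μL = 4850 μL total → factor 4850/350 = 13.857
Step 2: 300 μL + 1.2 mL = 1500 μL total → factor 1500/300 = 5
Step 3: 0.85 mL + 3.1 mL = 3.95 mL total → factor 3.95/0.85 = 4.6471
Step 4: 0.45 mL brought to 37.6 mL → factor 37.6/0.45 = 83.556
Dilution factor through tube 4 = 13.857 × 5 × 4.6471 × 83.556 = 26903
[tube 4] = 0.500 mg/mL / 26903 = 1.859 × 10^-5 mg/mL = 18.6 ng/mL

18.6 ng/mL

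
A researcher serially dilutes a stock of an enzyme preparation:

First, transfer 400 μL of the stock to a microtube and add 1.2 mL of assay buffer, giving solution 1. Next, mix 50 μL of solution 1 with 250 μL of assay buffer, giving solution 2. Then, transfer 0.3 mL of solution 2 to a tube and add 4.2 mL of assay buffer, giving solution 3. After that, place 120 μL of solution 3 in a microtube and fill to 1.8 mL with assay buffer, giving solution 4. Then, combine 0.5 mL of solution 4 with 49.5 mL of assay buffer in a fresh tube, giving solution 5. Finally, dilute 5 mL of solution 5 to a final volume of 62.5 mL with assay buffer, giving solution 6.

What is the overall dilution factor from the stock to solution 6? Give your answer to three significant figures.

6.75 × 10^6

Step 1: 400 μL + 1.2 mL = 1600 μL total → factor 1600/400 = 4
Step 2: 50 μL + 250 μL = 300 μL total → factor 300/50 = 6
Step 3: 0.3 mL + 4.2 mL = 4.5 mL total → factor 4.5/0.3 = 15
Step 4: 120 μL brought to 1.8 mL → factor 1800/120 = 15
Step 5: 0.5 mL + 49.5 mL = 50 mL total → factor 50/0.5 = 100
Step 6: 5 mL brought to 62.5 mL → factor 62.5/5 = 12.5
Overall dilution factor = 4 × 6 × 15 × 15 × 100 × 12.5 = 6.75 × 10^6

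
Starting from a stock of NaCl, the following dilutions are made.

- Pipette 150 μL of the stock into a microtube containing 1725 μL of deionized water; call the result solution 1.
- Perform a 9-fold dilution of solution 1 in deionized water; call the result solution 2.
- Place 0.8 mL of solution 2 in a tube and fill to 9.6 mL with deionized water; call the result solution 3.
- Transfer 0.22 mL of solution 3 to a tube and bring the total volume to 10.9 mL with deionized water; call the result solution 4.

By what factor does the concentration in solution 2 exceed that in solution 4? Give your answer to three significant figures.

595

Step 1: 150 μL + 1725 μL = 1875 μL total → factor 1875/150 = 12.5
Step 2: 9-fold → factor 9
Step 3: 0.8 mL brought to 9.6 mL → factor 9.6/0.8 = 12
Step 4: 0.22 mL brought to 10.9 mL → factor 10.9/0.22 = 49.545
Dilution factor to solution 2 = 112.5; to solution 4 = 66886
[solution 2]/[solution 4] = (factor to solution 4)/(factor to solution 2) = 66886/112.5 = 595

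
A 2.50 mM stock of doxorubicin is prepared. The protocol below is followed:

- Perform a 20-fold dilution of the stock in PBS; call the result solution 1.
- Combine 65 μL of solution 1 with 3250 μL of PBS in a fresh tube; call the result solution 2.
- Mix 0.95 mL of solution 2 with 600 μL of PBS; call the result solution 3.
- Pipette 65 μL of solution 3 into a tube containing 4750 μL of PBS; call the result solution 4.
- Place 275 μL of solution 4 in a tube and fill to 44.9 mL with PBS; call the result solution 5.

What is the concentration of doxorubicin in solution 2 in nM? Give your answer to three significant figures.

2.45 × 10^3 nM

Step 1: 20-fold → factor 20
Step 2: 65 μL + 3250 μL = 3315 μL total → factor 3315/65 = 51
Dilution factor through solution 2 = 20 × 51 = 1020
[solution 2] = 2.50 mM / 1020 = 0.002451 mM = 2.45 × 10^3 nM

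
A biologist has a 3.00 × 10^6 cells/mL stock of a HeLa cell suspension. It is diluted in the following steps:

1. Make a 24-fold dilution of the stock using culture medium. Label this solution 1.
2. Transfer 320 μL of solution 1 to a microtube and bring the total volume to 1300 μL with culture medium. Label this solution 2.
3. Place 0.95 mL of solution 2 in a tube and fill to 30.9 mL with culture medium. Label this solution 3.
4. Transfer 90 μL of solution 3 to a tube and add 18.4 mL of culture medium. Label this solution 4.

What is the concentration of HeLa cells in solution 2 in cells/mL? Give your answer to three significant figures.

Step 1: 24-fold → factor 24
Step 2: 320 μL brought to 1300 μL → factor 1300/320 = 4.0625
Dilution factor through solution 2 = 24 × 4.0625 = 97.5
[solution 2] = 3.00 × 10^6 cells/mL / 97.5 = 3.08 × 10^4 cells/mL

3.08 × 10^4 cells/mL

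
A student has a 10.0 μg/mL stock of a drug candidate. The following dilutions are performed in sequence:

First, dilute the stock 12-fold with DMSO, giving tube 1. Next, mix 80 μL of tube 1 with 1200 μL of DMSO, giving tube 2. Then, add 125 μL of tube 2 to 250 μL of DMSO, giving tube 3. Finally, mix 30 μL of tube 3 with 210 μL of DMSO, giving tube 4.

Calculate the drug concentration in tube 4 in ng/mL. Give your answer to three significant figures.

2.17 ng/mL

Step 1: 12-fold → factor 12
Step 2: 80 μL + 1200 μL = 1280 μL total → factor 1280/80 = 16
Step 3: 125 μL + 250 μL = 375 μL total → factor 375/125 = 3
Step 4: 30 μL + 210 μL = 240 μL total → factor 240/30 = 8
Dilution factor through tube 4 = 12 × 16 × 3 × 8 = 4608
[tube 4] = 10.0 μg/mL / 4608 = 0.002170 μg/mL = 2.17 ng/mL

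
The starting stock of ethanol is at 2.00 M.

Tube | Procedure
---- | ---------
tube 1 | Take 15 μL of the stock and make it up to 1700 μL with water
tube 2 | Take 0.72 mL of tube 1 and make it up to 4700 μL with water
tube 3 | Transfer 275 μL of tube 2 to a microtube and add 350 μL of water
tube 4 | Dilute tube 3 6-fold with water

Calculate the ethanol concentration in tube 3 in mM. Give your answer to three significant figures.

1.19 mM

Step 1: 15 μL brought to 1700 μL → factor 1700/15 = 113.33
Step 2: 0.72 mL brought to 4700 μL → factor 4.7/0.72 = 6.5278
Step 3: 275 μL + 350 μL = 625 μL total → factor 625/275 = 2.2727
Dilution factor through tube 3 = 113.33 × 6.5278 × 2.2727 = 1681.4
[tube 3] = 2.00 M / 1681.4 = 0.001189 M = 1.19 mM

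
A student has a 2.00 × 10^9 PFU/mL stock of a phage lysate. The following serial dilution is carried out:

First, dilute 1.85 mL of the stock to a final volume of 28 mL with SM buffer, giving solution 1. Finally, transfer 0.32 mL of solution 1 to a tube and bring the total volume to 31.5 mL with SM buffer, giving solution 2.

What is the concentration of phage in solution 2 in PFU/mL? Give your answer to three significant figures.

1.34 × 10^6 PFU/mL

Step 1: 1.85 mL brought to 28 mL → factor 28/1.85 = 15.135
Step 2: 0.32 mL brought to 31.5 mL → factor 31.5/0.32 = 98.438
Overall dilution factor = 15.135 × 98.438 = 1489.9
Final = 2.00 × 10^9 PFU/mL / 1489.9 = 1.34 × 10^6 PFU/mL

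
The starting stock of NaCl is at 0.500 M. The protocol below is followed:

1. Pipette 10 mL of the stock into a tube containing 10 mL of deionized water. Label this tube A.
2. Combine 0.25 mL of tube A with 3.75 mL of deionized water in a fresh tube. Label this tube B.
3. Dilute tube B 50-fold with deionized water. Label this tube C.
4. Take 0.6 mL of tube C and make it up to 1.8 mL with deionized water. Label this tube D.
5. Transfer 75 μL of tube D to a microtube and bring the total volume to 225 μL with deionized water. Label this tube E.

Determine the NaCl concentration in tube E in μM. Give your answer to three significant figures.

Step 1: 10 mL + 10 mL = 20 mL total → factor 20/10 = 2
Step 2: 0.25 mL + 3.75 mL = 4 mL total → factor 4/0.25 = 16
Step 3: 50-fold → factor 50
Step 4: 0.6 mL brought to 1.8 mL → factor 1.8/0.6 = 3
Step 5: 75 μL brought to 225 μL → factor 225/75 = 3
Overall dilution factor = 2 × 16 × 50 × 3 × 3 = 14400
Final = 0.500 M / 14400 = 3.472 × 10^-5 M = 34.7 μM

34.7 μM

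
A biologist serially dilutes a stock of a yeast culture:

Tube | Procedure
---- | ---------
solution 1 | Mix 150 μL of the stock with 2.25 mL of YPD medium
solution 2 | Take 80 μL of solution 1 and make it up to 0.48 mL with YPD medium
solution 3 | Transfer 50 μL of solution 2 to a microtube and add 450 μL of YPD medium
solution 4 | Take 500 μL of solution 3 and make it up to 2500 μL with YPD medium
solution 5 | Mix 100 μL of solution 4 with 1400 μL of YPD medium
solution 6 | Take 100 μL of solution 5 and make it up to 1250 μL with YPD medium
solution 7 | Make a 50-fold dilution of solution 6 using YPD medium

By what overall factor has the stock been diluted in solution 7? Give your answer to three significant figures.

4.50 × 10^7

Step 1: 150 μL + 2.25 mL = 2400 μL total → factor 2400/150 = 16
Step 2: 80 μL brought to 0.48 mL → factor 480/80 = 6
Step 3: 50 μL + 450 μL = 500 μL total → factor 500/50 = 10
Step 4: 500 μL brought to 2500 μL → factor 2500/500 = 5
Step 5: 100 μL + 1400 μL = 1500 μL total → factor 1500/100 = 15
Step 6: 100 μL brought to 1250 μL → factor 1250/100 = 12.5
Step 7: 50-fold → factor 50
Overall dilution factor = 16 × 6 × 10 × 5 × 15 × 12.5 × 50 = 4.5 × 10^7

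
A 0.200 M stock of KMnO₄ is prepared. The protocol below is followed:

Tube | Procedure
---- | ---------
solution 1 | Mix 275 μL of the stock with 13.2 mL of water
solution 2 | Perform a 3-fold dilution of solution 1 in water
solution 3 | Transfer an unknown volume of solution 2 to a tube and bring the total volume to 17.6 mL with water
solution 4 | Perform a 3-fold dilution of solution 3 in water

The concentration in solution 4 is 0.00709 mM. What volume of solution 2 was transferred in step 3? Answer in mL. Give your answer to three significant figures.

0.275 mL

Step 1: 275 μL + 13.2 mL = 13475 μL total → factor 13475/275 = 49
Step 2: 3-fold → factor 3
Step 3: v brought to 17.6 mL → factor = 17.6 mL/v
Step 4: 3-fold → factor 3
Product of known-step factors = 441
Overall factor = 0.200 M / (0.00709 mM) = 28209
Step-3 factor = 28209 / 441 = 63.965
v = 17.6 mL / 63.965 = 0.275 mL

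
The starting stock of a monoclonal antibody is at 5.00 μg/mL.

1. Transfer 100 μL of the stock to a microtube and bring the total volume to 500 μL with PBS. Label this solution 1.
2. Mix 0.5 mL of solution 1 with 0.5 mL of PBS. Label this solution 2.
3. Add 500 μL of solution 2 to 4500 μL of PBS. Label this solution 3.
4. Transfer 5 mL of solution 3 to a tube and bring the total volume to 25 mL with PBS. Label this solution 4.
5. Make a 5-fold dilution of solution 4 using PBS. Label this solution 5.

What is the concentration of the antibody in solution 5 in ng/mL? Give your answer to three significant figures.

2.00 ng/mL

Step 1: 100 μL brought to 500 μL → factor 500/100 = 5
Step 2: 0.5 mL + 0.5 mL = 1 mL total → factor 1/0.5 = 2
Step 3: 500 μL + 4500 μL = 5000 μL total → factor 5000/500 = 10
Step 4: 5 mL brought to 25 mL → factor 25/5 = 5
Step 5: 5-fold → factor 5
Overall dilution factor = 5 × 2 × 10 × 5 × 5 = 2500
Final = 5.00 μg/mL / 2500 = 0.002000 μg/mL = 2.00 ng/mL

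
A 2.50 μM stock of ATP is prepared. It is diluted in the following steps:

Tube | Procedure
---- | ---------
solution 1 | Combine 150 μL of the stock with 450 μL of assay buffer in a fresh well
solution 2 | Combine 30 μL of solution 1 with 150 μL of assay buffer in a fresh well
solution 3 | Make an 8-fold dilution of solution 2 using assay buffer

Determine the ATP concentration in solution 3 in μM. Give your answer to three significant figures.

0.0130 μM

Step 1: 150 μL + 450 μL = 600 μL total → factor 600/150 = 4
Step 2: 30 μL + 150 μL = 180 μL total → factor 180/30 = 6
Step 3: 8-fold → factor 8
Overall dilution factor = 4 × 6 × 8 = 192
Final = 2.50 μM / 192 = 0.0130 μM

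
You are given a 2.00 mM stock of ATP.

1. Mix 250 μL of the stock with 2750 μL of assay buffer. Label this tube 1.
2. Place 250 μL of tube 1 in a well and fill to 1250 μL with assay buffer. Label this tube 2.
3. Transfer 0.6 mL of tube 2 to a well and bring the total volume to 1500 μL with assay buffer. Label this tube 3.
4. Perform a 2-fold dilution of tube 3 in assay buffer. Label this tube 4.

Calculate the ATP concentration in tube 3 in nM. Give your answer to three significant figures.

1.33 × 10^4 nM

Step 1: 250 μL + 2750 μL = 3000 μL total → factor 3000/250 = 12
Step 2: 250 μL brought to 1250 μL → factor 1250/250 = 5
Step 3: 0.6 mL brought to 1500 μL → factor 1.5/0.6 = 2.5
Dilution factor through tube 3 = 12 × 5 × 2.5 = 150
[tube 3] = 2.00 mM / 150 = 0.01333 mM = 1.33 × 10^4 nM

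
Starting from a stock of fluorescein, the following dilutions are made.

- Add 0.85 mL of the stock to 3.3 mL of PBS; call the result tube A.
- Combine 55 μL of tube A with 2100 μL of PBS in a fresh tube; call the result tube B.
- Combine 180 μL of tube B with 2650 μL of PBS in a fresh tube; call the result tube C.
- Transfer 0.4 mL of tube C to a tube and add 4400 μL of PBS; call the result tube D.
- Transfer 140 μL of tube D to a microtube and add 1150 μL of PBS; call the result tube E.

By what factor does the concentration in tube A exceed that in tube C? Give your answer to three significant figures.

616

Step 1: 0.85 mL + 3.3 mL = 4.15 mL total → factor 4.15/0.85 = 4.8824
Step 2: 55 μL + 2100 μL = 2155 μL total → factor 2155/55 = 39.182
Step 3: 180 μL + 2650 μL = 2830 μL total → factor 2830/180 = 15.722
Dilution factor to tube A = 4.8824; to tube C = 3007.7
[tube A]/[tube C] = (factor to tube C)/(factor to tube A) = 3007.7/4.8824 = 616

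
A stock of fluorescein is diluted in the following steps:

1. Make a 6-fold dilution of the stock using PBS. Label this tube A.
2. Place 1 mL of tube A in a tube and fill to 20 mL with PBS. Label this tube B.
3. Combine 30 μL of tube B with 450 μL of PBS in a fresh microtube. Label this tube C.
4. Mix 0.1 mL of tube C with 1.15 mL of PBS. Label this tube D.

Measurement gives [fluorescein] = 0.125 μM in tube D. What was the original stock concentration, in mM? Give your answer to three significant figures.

Step 1: 6-fold → factor 6
Step 2: 1 mL brought to 20 mL → factor 20/1 = 20
Step 3: 30 μL + 450 μL = 480 μL total → factor 480/30 = 16
Step 4: 0.1 mL + 1.15 mL = 1.25 mL total → factor 1.25/0.1 = 12.5
Overall dilution factor = 6 × 20 × 16 × 12.5 = 24000
Stock = 0.125 μM × 24000 = 3000 μM = 3.00 mM

3.00 mM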